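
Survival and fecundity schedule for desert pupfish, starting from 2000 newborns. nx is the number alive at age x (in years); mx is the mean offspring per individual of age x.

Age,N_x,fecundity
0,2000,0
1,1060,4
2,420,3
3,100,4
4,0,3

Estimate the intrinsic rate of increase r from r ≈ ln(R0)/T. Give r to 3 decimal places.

lx = nx/n0 = nx/2000: 1, 0.53, 0.21, 0.05, 0
R0 = Σ lx·mx = 0 + 2.12 + 0.63 + 0.2 + 0 = 2.95
Σ x·lx·mx = 3.98; T = 3.98/2.95 = 1.34915…
r ≈ ln(R0)/T = ln(2.95)/1.34915… = 0.80184… → 0.802

0.802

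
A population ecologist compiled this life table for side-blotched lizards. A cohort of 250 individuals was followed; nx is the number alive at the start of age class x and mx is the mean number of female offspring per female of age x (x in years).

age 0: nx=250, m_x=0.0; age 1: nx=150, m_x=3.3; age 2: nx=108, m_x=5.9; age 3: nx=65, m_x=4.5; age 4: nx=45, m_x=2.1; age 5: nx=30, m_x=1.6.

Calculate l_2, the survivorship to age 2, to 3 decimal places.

0.432

l_2 = n_2/n_0 = 108/250 = 0.432 → 0.432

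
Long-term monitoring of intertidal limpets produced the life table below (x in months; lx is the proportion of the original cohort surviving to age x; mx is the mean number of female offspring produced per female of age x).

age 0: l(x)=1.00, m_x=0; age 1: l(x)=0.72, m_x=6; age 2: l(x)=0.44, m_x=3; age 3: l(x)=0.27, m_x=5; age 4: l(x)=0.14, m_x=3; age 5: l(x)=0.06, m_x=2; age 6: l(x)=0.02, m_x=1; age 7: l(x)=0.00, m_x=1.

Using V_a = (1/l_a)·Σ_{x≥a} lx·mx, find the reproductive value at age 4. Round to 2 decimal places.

lx·mx for x ≥ 4: 0.42, 0.12, 0.02, 0 → sum = 0.56
V_4 = 0.56 / l_4 = 0.56 / 0.14 = 4 → 4.00

4.00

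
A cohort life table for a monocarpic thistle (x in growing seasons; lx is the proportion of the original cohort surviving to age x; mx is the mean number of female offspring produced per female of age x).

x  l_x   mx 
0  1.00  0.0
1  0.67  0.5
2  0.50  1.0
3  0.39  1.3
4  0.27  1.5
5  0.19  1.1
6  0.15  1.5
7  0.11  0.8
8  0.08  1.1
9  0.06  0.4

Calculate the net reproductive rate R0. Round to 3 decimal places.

lx·mx by age: 0, 0.335, 0.5, 0.507, 0.405, 0.209, 0.225, 0.088, 0.088, 0.024
R0 = Σ lx·mx = 2.381 → 2.381

2.381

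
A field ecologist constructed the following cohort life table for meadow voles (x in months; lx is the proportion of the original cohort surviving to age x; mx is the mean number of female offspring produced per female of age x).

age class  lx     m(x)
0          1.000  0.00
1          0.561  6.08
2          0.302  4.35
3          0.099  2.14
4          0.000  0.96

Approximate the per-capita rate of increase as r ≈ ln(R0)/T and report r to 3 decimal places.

R0 = Σ lx·mx = 0 + 3.41088 + 1.3137 + 0.21186 + 0 = 4.93644
Σ x·lx·mx = 6.67386; T = 6.67386/4.93644 = 1.35196…
r ≈ ln(R0)/T = ln(4.93644)/1.35196… = 1.18099… → 1.181

1.181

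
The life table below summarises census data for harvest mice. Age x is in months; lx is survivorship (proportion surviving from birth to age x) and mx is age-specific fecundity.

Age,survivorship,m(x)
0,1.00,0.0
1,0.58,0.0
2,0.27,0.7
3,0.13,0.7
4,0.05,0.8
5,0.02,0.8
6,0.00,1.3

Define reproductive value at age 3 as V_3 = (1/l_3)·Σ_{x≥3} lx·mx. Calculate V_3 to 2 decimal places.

1.13

lx·mx for x ≥ 3: 0.091, 0.04, 0.016, 0 → sum = 0.147
V_3 = 0.147 / l_3 = 0.147 / 0.13 = 1.130769… → 1.13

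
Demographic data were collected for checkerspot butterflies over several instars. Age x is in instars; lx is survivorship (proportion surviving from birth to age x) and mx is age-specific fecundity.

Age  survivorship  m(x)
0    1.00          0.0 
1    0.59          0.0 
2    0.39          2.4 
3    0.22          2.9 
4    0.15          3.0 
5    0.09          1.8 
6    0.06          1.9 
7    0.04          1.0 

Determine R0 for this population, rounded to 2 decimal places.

2.34

lx·mx by age: 0, 0, 0.936, 0.638, 0.45, 0.162, 0.114, 0.04
R0 = Σ lx·mx = 2.34 → 2.34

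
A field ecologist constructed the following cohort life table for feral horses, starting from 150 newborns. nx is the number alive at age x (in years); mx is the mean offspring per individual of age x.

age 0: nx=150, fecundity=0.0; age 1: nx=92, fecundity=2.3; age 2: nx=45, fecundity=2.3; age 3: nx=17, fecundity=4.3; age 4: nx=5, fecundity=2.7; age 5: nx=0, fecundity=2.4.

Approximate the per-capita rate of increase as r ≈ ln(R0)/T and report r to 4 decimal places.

lx = nx/n0 = nx/150: 1, 0.61333…, 0.3, 0.11333…, 0.03333…, 0
R0 = Σ lx·mx = 0 + 1.41067… + 0.69 + 0.48733… + 0.09… + 0 = 2.678…
Σ x·lx·mx = 4.612667…; T = 4.612667…/2.678… = 1.72243…
r ≈ ln(R0)/T = ln(2.678…)/1.72243… = 0.571907… → 0.5719

0.5719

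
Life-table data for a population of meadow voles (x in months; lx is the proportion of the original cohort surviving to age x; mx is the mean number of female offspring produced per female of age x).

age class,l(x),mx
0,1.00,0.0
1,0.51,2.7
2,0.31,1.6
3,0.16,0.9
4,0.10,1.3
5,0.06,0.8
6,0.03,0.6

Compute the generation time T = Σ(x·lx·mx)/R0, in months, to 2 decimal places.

lx·mx: 0, 1.377, 0.496, 0.144, 0.13, 0.048, 0.018 → R0 = 2.213
x·lx·mx: 0, 1.377, 0.992, 0.432, 0.52, 0.24, 0.108 → Σ = 3.669
T = 3.669 / 2.213 = 1.65793… → 1.66

1.66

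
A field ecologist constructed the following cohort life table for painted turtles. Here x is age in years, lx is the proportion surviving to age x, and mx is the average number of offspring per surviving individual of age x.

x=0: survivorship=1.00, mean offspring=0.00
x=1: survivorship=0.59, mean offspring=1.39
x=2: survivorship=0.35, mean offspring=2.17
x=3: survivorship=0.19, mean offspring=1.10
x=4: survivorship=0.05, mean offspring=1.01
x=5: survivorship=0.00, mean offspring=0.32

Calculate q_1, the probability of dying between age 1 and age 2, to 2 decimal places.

q_1 = (l_1 − l_2) / l_1 = (0.59 − 0.35) / 0.59
     = 0.24 / 0.59 = 0.40678… → 0.41

0.41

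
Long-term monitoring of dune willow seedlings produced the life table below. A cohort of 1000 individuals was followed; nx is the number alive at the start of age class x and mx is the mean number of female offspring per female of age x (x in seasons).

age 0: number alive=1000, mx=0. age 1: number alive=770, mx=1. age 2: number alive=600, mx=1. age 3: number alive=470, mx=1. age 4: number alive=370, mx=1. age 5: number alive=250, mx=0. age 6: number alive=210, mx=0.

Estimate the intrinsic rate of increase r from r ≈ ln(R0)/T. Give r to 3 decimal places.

0.361

lx = nx/n0 = nx/1000: 1, 0.77, 0.6, 0.47, 0.37, 0.25, 0.21
R0 = Σ lx·mx = 0 + 0.77 + 0.6 + 0.47 + 0.37 + 0 + 0 = 2.21
Σ x·lx·mx = 4.86; T = 4.86/2.21 = 2.1991…
r ≈ ln(R0)/T = ln(2.21)/2.1991… = 0.3606… → 0.361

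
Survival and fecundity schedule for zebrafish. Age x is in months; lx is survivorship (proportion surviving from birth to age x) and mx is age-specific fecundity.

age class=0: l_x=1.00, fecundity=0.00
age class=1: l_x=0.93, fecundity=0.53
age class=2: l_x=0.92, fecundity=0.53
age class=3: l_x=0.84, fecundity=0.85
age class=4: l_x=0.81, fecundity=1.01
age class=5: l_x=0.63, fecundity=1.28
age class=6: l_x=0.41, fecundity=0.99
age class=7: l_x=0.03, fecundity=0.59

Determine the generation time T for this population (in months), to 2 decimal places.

3.60

lx·mx: 0, 0.4929, 0.4876, 0.714, 0.8181, 0.8064, 0.4059, 0.0177 → R0 = 3.7426
x·lx·mx: 0, 0.4929, 0.9752, 2.142, 3.2724, 4.032, 2.4354, 0.1239 → Σ = 13.4738
T = 13.4738 / 3.7426 = 3.600118… → 3.60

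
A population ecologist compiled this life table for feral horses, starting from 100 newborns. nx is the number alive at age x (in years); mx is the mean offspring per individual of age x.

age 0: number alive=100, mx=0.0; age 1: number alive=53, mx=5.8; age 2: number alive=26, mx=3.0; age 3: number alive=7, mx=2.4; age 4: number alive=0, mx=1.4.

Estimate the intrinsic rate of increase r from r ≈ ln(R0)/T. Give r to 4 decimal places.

1.0895

lx = nx/n0 = nx/100: 1, 0.53, 0.26, 0.07, 0
R0 = Σ lx·mx = 0 + 3.074 + 0.78 + 0.168 + 0 = 4.022
Σ x·lx·mx = 5.138; T = 5.138/4.022 = 1.27747…
r ≈ ln(R0)/T = ln(4.022)/1.27747… = 1.089478… → 1.0895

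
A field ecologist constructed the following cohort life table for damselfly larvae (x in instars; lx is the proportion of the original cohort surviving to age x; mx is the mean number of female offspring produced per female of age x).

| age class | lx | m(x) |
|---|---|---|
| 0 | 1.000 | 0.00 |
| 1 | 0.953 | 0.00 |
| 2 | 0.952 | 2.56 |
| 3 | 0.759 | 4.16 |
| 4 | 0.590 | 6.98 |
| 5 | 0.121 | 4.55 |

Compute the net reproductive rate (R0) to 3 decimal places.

lx·mx by age: 0, 0, 2.43712, 3.15744, 4.1182, 0.55055
R0 = Σ lx·mx = 10.26331 → 10.263

10.263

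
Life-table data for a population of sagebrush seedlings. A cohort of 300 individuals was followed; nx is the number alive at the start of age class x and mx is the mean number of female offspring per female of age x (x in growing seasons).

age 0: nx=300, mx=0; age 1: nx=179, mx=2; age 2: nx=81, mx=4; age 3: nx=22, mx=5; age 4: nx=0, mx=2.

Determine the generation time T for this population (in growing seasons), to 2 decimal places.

1.69

lx = nx/n0 = nx/300: 1, 0.59667…, 0.27, 0.07333…, 0
lx·mx: 0, 1.193333…, 1.08, 0.366667…, 0 → R0 = 2.64…
x·lx·mx: 0, 1.193333…, 2.16, 1.1…, 0 → Σ = 4.453333…
T = 4.453333… / 2.64… = 1.686869… → 1.69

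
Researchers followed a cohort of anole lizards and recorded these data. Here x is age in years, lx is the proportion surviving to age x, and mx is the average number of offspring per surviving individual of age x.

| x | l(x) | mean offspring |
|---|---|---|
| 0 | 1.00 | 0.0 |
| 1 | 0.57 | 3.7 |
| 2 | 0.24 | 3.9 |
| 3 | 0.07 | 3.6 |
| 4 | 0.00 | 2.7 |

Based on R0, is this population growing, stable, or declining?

growing

R0 = Σ lx·mx = 0 + 2.109 + 0.936 + 0.252 + 0 = 3.297
R0 > 1, so the population is growing.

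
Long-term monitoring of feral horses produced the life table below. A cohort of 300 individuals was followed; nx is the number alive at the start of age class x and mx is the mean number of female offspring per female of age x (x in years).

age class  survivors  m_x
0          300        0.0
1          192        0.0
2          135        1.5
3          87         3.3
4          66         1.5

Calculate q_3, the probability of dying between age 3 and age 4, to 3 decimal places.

0.241

lx = nx/n0 = nx/300: 1, 0.64, 0.45, 0.29, 0.22
q_3 = (l_3 − l_4) / l_3 = (0.29 − 0.22) / 0.29
     = 0.07 / 0.29 = 0.241379… → 0.241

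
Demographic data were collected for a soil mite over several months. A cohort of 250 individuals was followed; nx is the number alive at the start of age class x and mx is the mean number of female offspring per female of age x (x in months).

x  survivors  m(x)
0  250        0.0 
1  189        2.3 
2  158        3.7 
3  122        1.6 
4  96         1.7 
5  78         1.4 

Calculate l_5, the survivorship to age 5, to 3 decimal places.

0.312

l_5 = n_5/n_0 = 78/250 = 0.312 → 0.312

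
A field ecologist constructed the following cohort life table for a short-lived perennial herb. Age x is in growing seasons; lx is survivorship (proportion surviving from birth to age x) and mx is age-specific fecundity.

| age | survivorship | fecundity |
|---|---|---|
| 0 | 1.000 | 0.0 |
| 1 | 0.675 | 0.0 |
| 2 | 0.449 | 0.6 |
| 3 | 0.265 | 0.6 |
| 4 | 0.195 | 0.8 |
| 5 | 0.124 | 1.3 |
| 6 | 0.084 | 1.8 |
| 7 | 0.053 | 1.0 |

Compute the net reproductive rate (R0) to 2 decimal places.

0.95

lx·mx by age: 0, 0, 0.2694, 0.159, 0.156, 0.1612, 0.1512, 0.053
R0 = Σ lx·mx = 0.9498 → 0.95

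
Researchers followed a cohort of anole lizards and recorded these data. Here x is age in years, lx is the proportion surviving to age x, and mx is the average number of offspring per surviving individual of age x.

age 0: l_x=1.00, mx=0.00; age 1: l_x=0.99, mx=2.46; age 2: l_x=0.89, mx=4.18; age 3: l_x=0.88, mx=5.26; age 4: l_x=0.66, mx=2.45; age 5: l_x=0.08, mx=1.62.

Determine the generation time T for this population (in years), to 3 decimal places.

2.464

lx·mx: 0, 2.4354, 3.7202, 4.6288, 1.617, 0.1296 → R0 = 12.531
x·lx·mx: 0, 2.4354, 7.4404, 13.8864, 6.468, 0.648 → Σ = 30.8782
T = 30.8782 / 12.531 = 2.464145… → 2.464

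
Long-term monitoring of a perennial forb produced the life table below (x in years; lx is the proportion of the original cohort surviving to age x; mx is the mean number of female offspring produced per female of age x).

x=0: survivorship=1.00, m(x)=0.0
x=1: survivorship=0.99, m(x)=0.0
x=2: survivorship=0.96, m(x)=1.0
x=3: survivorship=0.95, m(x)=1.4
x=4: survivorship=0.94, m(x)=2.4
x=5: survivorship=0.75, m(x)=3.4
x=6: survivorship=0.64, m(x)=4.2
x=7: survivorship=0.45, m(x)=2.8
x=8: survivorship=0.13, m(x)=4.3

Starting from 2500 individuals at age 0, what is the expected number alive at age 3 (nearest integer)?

2375

Expected survivors = N0 · l_3 = 2500 × 0.95 = 2375 → 2375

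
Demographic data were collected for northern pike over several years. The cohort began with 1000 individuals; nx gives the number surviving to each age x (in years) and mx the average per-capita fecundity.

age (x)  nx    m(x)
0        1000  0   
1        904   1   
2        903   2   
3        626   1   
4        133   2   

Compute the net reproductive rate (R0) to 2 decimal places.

3.60

lx = nx/n0 = nx/1000: 1, 0.904, 0.903, 0.626, 0.133
lx·mx by age: 0, 0.904, 1.806, 0.626, 0.266
R0 = Σ lx·mx = 3.602 → 3.60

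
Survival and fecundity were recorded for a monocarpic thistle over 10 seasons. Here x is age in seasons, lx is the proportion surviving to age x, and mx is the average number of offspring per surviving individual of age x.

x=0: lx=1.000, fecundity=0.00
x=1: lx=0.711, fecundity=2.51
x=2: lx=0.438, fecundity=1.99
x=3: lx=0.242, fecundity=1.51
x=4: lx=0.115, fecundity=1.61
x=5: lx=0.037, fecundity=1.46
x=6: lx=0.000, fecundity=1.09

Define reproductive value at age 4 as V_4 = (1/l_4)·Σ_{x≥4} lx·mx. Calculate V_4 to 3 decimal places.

lx·mx for x ≥ 4: 0.18515, 0.05402, 0 → sum = 0.23917
V_4 = 0.23917 / l_4 = 0.23917 / 0.115 = 2.079739… → 2.080

2.080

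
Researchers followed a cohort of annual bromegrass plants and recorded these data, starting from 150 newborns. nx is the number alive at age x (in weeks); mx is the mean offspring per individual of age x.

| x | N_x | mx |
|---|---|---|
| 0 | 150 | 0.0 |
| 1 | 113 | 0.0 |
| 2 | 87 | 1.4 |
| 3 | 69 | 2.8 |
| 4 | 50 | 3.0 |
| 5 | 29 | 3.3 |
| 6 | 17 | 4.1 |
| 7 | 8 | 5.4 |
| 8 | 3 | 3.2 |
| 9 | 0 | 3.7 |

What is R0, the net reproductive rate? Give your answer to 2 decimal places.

4.55

lx = nx/n0 = nx/150: 1, 0.75333…, 0.58, 0.46, 0.33333…, 0.19333…, 0.11333…, 0.05333…, 0.02, 0
lx·mx by age: 0, 0, 0.812, 1.288, 1…, 0.638…, 0.464667…, 0.288…, 0.064, 0
R0 = Σ lx·mx = 4.554667… → 4.55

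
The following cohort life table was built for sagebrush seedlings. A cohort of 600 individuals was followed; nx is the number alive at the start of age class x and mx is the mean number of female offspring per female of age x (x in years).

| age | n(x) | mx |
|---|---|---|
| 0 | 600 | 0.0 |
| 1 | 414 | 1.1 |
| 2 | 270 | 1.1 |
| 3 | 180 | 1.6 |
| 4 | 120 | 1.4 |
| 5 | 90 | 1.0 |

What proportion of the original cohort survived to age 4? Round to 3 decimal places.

l_4 = n_4/n_0 = 120/600 = 0.2 → 0.200

0.200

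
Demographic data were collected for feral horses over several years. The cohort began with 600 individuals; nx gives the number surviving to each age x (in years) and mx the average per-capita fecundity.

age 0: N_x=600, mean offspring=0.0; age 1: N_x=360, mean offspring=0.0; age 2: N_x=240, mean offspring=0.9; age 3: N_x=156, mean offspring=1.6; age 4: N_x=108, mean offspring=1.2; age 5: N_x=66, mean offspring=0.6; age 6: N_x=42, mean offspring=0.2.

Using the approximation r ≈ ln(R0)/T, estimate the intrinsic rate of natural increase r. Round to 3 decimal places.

0.023

lx = nx/n0 = nx/600: 1, 0.6, 0.4, 0.26, 0.18, 0.11, 0.07
R0 = Σ lx·mx = 0 + 0 + 0.36 + 0.416 + 0.216 + 0.066 + 0.014 = 1.072
Σ x·lx·mx = 3.246; T = 3.246/1.072 = 3.02799…
r ≈ ln(R0)/T = ln(1.072)/3.02799… = 0.02296… → 0.023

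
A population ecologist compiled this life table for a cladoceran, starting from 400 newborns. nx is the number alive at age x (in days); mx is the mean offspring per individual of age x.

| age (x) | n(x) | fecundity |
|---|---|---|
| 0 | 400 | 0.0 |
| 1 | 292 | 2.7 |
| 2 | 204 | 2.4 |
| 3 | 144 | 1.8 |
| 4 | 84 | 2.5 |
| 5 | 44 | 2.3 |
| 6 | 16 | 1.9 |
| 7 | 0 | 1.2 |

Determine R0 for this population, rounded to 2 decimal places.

4.70

lx = nx/n0 = nx/400: 1, 0.73, 0.51, 0.36, 0.21, 0.11, 0.04, 0
lx·mx by age: 0, 1.971, 1.224, 0.648, 0.525, 0.253, 0.076, 0
R0 = Σ lx·mx = 4.697 → 4.70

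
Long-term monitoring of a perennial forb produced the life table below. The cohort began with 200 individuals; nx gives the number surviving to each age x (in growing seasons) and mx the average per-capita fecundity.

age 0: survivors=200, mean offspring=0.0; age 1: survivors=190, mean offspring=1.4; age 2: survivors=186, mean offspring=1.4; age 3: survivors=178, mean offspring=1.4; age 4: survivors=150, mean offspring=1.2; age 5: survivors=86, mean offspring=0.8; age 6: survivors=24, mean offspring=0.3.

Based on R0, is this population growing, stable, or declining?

lx = nx/n0 = nx/200: 1, 0.95, 0.93, 0.89, 0.75, 0.43, 0.12
R0 = Σ lx·mx = 0 + 1.33 + 1.302 + 1.246 + 0.9 + 0.344 + 0.036 = 5.158
R0 > 1, so the population is growing.

growing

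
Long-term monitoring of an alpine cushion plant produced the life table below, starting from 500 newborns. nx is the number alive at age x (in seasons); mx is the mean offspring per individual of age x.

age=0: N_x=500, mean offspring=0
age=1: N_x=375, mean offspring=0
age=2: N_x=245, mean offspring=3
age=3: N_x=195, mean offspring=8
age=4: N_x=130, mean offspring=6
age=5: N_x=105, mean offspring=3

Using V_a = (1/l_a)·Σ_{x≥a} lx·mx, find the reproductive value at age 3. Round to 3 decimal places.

lx = nx/n0 = nx/500: 1, 0.75, 0.49, 0.39, 0.26, 0.21
lx·mx for x ≥ 3: 3.12, 1.56, 0.63 → sum = 5.31
V_3 = 5.31 / l_3 = 5.31 / 0.39 = 13.615385… → 13.615

13.615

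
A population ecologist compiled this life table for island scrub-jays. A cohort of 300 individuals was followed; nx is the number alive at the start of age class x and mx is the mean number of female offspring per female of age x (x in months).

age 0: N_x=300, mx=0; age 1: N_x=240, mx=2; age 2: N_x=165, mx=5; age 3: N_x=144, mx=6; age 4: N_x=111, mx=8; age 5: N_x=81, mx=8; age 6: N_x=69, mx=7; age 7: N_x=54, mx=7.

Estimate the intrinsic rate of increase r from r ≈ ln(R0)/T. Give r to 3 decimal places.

lx = nx/n0 = nx/300: 1, 0.8, 0.55, 0.48, 0.37, 0.27, 0.23, 0.18
R0 = Σ lx·mx = 0 + 1.6 + 2.75 + 2.88 + 2.96 + 2.16 + 1.61 + 1.26 = 15.22
Σ x·lx·mx = 56.86; T = 56.86/15.22 = 3.73587…
r ≈ ln(R0)/T = ln(15.22)/3.73587… = 0.72877… → 0.729

0.729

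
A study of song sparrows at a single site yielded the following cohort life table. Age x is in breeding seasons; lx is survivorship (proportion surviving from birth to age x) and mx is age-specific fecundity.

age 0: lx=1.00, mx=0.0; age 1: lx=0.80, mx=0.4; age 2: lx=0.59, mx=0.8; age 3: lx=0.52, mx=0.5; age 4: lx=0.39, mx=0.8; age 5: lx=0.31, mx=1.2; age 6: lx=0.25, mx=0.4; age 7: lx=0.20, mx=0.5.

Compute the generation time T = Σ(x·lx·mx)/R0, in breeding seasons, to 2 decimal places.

lx·mx: 0, 0.32, 0.472, 0.26, 0.312, 0.372, 0.1, 0.1 → R0 = 1.936
x·lx·mx: 0, 0.32, 0.944, 0.78, 1.248, 1.86, 0.6, 0.7 → Σ = 6.452
T = 6.452 / 1.936 = 3.332645… → 3.33

3.33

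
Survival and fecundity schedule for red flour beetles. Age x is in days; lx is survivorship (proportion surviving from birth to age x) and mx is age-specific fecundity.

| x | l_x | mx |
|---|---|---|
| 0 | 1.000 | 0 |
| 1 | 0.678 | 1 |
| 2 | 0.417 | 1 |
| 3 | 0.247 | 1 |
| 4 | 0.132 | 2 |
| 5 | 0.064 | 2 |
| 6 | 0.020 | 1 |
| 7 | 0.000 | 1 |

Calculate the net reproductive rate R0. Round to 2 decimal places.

1.75

lx·mx by age: 0, 0.678, 0.417, 0.247, 0.264, 0.128, 0.02, 0
R0 = Σ lx·mx = 1.754 → 1.75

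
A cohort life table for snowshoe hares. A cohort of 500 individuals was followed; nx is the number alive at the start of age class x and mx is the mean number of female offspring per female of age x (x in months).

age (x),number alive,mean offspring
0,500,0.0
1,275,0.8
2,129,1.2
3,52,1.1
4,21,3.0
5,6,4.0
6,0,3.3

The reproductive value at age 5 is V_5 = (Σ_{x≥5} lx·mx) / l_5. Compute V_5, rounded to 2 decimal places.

4.00

lx = nx/n0 = nx/500: 1, 0.55, 0.258, 0.104, 0.042, 0.012, 0
lx·mx for x ≥ 5: 0.048, 0 → sum = 0.048
V_5 = 0.048 / l_5 = 0.048 / 0.012 = 4 → 4.00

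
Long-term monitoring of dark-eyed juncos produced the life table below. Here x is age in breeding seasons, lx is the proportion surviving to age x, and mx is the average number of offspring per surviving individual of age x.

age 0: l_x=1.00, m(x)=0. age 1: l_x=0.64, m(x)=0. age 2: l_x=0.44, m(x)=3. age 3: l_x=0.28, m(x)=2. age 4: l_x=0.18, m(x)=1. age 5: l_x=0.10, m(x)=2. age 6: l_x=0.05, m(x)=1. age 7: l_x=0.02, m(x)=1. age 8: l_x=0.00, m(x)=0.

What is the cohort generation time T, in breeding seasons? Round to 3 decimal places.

lx·mx: 0, 0, 1.32, 0.56, 0.18, 0.2, 0.05, 0.02, 0 → R0 = 2.33
x·lx·mx: 0, 0, 2.64, 1.68, 0.72, 1, 0.3, 0.14, 0 → Σ = 6.48
T = 6.48 / 2.33 = 2.781116… → 2.781

2.781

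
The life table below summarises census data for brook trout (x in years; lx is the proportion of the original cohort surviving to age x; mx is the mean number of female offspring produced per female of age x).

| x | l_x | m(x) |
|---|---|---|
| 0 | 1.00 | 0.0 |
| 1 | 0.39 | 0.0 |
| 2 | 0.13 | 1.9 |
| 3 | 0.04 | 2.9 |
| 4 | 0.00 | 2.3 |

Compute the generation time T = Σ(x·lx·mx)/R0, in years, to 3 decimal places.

lx·mx: 0, 0, 0.247, 0.116, 0 → R0 = 0.363
x·lx·mx: 0, 0, 0.494, 0.348, 0 → Σ = 0.842
T = 0.842 / 0.363 = 2.319559… → 2.320

2.320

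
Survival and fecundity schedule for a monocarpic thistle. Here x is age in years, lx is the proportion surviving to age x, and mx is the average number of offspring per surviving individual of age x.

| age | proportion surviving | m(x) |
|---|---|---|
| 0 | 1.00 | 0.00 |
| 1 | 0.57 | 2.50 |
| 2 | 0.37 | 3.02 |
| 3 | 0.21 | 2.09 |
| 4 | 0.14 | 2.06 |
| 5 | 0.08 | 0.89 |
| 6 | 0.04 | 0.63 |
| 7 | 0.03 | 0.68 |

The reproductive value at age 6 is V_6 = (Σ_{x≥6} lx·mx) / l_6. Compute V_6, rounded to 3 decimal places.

lx·mx for x ≥ 6: 0.0252, 0.0204 → sum = 0.0456
V_6 = 0.0456 / l_6 = 0.0456 / 0.04 = 1.14 → 1.140

1.140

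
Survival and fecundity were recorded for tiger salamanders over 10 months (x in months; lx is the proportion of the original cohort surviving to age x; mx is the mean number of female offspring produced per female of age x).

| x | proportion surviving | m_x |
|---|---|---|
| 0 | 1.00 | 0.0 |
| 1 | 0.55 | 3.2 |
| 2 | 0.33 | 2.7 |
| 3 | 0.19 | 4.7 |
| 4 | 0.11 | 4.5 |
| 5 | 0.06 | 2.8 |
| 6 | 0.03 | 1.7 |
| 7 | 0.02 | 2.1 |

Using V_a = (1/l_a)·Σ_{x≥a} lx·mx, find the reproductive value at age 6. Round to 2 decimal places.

lx·mx for x ≥ 6: 0.051, 0.042 → sum = 0.093
V_6 = 0.093 / l_6 = 0.093 / 0.03 = 3.1 → 3.10

3.10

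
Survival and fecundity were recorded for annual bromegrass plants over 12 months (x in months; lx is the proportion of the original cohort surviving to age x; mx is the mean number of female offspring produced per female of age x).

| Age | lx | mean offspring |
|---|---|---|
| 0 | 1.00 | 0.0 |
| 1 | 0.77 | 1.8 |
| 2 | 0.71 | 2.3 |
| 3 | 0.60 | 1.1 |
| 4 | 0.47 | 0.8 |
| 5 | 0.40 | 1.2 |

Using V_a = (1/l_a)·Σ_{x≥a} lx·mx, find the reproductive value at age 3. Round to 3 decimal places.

lx·mx for x ≥ 3: 0.66, 0.376, 0.48 → sum = 1.516
V_3 = 1.516 / l_3 = 1.516 / 0.6 = 2.526667… → 2.527

2.527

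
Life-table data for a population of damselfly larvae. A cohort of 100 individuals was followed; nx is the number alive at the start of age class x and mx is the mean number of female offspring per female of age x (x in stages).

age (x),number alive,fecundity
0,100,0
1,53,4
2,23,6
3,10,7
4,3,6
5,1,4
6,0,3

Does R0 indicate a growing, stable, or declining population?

growing

lx = nx/n0 = nx/100: 1, 0.53, 0.23, 0.1, 0.03, 0.01, 0
R0 = Σ lx·mx = 0 + 2.12 + 1.38 + 0.7 + 0.18 + 0.04 + 0 = 4.42
R0 > 1, so the population is growing.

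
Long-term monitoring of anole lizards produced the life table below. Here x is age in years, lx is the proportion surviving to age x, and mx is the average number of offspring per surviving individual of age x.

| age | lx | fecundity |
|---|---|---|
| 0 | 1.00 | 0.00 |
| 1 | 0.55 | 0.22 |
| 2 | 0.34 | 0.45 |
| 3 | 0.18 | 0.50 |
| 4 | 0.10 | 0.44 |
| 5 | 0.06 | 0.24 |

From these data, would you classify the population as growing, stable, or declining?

R0 = Σ lx·mx = 0 + 0.121 + 0.153 + 0.09 + 0.044 + 0.0144 = 0.4224
R0 < 1, so the population is declining.

declining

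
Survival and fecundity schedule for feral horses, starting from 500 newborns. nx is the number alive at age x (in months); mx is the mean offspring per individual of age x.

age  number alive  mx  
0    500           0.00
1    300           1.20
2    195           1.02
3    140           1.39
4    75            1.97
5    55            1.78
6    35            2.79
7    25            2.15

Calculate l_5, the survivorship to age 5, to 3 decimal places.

l_5 = n_5/n_0 = 55/500 = 0.11 → 0.110

0.110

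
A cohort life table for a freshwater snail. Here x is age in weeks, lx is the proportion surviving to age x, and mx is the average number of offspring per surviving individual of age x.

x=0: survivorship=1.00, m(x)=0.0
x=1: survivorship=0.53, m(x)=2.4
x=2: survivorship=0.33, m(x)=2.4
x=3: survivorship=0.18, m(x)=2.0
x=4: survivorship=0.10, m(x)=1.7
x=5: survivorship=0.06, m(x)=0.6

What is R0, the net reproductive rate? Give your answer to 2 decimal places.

lx·mx by age: 0, 1.272, 0.792, 0.36, 0.17, 0.036
R0 = Σ lx·mx = 2.63 → 2.63

2.63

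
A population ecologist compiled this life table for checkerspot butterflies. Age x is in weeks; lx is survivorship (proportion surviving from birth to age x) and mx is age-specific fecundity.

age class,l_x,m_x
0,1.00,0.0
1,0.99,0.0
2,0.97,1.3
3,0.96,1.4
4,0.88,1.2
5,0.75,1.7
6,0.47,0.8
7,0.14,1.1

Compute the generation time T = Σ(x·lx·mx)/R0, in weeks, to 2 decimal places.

3.75

lx·mx: 0, 0, 1.261, 1.344, 1.056, 1.275, 0.376, 0.154 → R0 = 5.466
x·lx·mx: 0, 0, 2.522, 4.032, 4.224, 6.375, 2.256, 1.078 → Σ = 20.487
T = 20.487 / 5.466 = 3.748079… → 3.75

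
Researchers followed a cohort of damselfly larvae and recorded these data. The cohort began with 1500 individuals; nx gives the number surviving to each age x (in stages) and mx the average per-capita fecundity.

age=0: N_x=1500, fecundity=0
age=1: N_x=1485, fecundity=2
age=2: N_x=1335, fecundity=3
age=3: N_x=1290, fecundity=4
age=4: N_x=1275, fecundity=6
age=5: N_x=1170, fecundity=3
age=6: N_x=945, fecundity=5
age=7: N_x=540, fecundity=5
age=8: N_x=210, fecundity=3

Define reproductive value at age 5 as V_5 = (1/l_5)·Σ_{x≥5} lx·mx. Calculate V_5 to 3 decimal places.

9.885

lx = nx/n0 = nx/1500: 1, 0.99, 0.89, 0.86, 0.85, 0.78, 0.63, 0.36, 0.14
lx·mx for x ≥ 5: 2.34, 3.15, 1.8, 0.42 → sum = 7.71
V_5 = 7.71 / l_5 = 7.71 / 0.78 = 9.884615… → 9.885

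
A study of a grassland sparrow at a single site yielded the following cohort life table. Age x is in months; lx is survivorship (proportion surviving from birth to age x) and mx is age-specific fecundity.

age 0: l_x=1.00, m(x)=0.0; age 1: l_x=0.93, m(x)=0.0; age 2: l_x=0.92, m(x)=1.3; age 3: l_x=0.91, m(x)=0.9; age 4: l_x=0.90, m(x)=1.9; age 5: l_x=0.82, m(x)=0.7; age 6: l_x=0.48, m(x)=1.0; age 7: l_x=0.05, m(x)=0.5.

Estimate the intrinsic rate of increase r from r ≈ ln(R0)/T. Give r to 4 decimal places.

R0 = Σ lx·mx = 0 + 0 + 1.196 + 0.819 + 1.71 + 0.574 + 0.48 + 0.025 = 4.804
Σ x·lx·mx = 17.614; T = 17.614/4.804 = 3.66653…
r ≈ ln(R0)/T = ln(4.804)/3.66653… = 0.428048… → 0.4280

0.4280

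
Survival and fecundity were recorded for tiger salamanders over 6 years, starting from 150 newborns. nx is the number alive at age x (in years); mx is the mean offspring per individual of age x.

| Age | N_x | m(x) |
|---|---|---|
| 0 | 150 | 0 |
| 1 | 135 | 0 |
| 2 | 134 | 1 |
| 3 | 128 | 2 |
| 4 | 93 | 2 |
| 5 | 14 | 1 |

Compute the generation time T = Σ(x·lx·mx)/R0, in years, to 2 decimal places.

lx = nx/n0 = nx/150: 1, 0.9, 0.89333…, 0.85333…, 0.62, 0.09333…
lx·mx: 0, 0, 0.893333…, 1.706667…, 1.24, 0.093333… → R0 = 3.933333…
x·lx·mx: 0, 0, 1.786667…, 5.12…, 4.96, 0.466667… → Σ = 12.333333…
T = 12.333333… / 3.933333… = 3.135593… → 3.14

3.14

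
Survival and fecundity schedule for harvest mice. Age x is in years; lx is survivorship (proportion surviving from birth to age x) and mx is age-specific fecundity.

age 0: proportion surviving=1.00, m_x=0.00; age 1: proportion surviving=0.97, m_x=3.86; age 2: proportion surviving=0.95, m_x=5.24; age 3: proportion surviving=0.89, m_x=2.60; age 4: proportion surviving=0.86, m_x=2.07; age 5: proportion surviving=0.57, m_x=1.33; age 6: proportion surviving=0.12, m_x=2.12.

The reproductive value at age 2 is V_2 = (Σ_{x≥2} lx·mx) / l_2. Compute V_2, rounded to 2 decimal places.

10.62

lx·mx for x ≥ 2: 4.978, 2.314, 1.7802, 0.7581, 0.2544 → sum = 10.0847
V_2 = 10.0847 / l_2 = 10.0847 / 0.95 = 10.615474… → 10.62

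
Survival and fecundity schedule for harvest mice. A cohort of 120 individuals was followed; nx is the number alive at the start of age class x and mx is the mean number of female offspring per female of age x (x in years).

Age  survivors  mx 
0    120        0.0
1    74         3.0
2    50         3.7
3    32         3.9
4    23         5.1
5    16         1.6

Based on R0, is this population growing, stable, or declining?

lx = nx/n0 = nx/120: 1, 0.61667…, 0.41667…, 0.26667…, 0.19167…, 0.13333…
R0 = Σ lx·mx = 0 + 1.85… + 1.541667… + 1.04… + 0.9775… + 0.213333… = 5.6225…
R0 > 1, so the population is growing.

growing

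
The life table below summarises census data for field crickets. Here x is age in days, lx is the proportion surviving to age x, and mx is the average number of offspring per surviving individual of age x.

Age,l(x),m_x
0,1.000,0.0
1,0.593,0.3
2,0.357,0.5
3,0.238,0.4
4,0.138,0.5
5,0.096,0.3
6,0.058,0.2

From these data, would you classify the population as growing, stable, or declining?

R0 = Σ lx·mx = 0 + 0.1779 + 0.1785 + 0.0952 + 0.069 + 0.0288 + 0.0116 = 0.561
R0 < 1, so the population is declining.

declining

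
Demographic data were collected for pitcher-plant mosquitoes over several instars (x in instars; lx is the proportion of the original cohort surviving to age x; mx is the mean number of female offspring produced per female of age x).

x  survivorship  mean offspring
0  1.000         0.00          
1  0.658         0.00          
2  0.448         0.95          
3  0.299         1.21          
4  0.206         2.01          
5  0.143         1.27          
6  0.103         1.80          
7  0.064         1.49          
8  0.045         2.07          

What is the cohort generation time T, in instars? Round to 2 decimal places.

4.00

lx·mx: 0, 0, 0.4256, 0.36179, 0.41406, 0.18161, 0.1854, 0.09536, 0.09315 → R0 = 1.75697
x·lx·mx: 0, 0, 0.8512, 1.08537, 1.65624, 0.90805, 1.1124, 0.66752, 0.7452 → Σ = 7.02598
T = 7.02598 / 1.75697 = 3.998919… → 4.00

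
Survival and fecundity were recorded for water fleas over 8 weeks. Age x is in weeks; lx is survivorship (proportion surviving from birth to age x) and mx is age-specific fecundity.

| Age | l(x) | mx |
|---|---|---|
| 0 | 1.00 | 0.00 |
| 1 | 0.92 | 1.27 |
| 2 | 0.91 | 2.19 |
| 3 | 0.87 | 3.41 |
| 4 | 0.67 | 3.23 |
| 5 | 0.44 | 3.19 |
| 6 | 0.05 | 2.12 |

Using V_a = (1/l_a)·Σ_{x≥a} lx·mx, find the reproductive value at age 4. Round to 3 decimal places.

lx·mx for x ≥ 4: 2.1641, 1.4036, 0.106 → sum = 3.6737
V_4 = 3.6737 / l_4 = 3.6737 / 0.67 = 5.483134… → 5.483

5.483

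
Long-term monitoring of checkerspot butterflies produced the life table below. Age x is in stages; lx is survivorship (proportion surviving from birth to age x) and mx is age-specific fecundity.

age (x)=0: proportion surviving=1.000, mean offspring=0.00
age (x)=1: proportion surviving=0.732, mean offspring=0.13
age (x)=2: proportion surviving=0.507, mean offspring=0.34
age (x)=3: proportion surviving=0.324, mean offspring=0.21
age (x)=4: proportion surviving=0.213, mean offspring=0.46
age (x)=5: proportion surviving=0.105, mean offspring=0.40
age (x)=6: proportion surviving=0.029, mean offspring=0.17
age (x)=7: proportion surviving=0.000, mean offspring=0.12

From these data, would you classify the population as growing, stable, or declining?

R0 = Σ lx·mx = 0 + 0.09516 + 0.17238 + 0.06804 + 0.09798 + 0.042 + 0.00493 + 0 = 0.48049
R0 < 1, so the population is declining.

declining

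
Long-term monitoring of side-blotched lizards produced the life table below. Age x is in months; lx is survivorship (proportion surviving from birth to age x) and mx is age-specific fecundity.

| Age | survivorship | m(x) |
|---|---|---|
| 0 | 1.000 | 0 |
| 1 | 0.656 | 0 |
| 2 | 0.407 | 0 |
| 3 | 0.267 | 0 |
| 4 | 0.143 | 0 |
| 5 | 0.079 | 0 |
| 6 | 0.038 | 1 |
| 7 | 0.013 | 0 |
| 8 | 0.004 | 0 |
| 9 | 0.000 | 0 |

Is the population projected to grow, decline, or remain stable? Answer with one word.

declining

R0 = Σ lx·mx = 0 + 0 + 0 + 0 + 0 + 0 + 0.038 + 0 + 0 + 0 = 0.038
R0 < 1, so the population is declining.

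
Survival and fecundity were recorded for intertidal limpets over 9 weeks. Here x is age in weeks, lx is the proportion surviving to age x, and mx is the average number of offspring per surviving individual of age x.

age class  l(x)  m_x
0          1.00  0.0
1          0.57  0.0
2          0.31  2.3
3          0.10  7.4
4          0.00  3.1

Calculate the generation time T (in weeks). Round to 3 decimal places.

2.509

lx·mx: 0, 0, 0.713, 0.74, 0 → R0 = 1.453
x·lx·mx: 0, 0, 1.426, 2.22, 0 → Σ = 3.646
T = 3.646 / 1.453 = 2.509291… → 2.509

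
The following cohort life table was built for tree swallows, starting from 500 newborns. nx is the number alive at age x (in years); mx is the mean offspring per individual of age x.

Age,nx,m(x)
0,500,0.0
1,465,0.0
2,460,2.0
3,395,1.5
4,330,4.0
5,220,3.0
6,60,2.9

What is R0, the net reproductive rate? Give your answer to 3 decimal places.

lx = nx/n0 = nx/500: 1, 0.93, 0.92, 0.79, 0.66, 0.44, 0.12
lx·mx by age: 0, 0, 1.84, 1.185, 2.64, 1.32, 0.348
R0 = Σ lx·mx = 7.333 → 7.333

7.333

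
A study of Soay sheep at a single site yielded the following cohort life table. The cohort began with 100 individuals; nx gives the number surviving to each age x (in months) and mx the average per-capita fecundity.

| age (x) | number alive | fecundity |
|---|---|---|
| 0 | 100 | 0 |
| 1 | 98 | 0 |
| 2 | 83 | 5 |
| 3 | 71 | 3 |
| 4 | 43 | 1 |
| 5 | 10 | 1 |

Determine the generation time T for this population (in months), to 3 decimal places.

2.483

lx = nx/n0 = nx/100: 1, 0.98, 0.83, 0.71, 0.43, 0.1
lx·mx: 0, 0, 4.15, 2.13, 0.43, 0.1 → R0 = 6.81
x·lx·mx: 0, 0, 8.3, 6.39, 1.72, 0.5 → Σ = 16.91
T = 16.91 / 6.81 = 2.483113… → 2.483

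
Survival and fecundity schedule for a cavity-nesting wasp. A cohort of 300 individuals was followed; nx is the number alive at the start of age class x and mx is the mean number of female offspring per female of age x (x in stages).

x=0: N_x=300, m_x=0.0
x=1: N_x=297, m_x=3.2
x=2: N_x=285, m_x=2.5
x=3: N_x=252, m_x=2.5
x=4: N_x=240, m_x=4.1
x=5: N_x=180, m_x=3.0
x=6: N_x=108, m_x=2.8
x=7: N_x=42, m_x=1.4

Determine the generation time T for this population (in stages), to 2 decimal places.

lx = nx/n0 = nx/300: 1, 0.99, 0.95, 0.84, 0.8, 0.6, 0.36, 0.14
lx·mx: 0, 3.168, 2.375, 2.1, 3.28, 1.8, 1.008, 0.196 → R0 = 13.927
x·lx·mx: 0, 3.168, 4.75, 6.3, 13.12, 9, 6.048, 1.372 → Σ = 43.758
T = 43.758 / 13.927 = 3.141954… → 3.14

3.14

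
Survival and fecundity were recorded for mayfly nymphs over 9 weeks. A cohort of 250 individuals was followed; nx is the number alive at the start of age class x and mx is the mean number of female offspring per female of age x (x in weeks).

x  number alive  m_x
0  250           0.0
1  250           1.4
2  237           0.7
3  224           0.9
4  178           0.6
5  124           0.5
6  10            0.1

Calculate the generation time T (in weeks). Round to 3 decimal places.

lx = nx/n0 = nx/250: 1, 1, 0.948, 0.896, 0.712, 0.496, 0.04
lx·mx: 0, 1.4, 0.6636, 0.8064, 0.4272, 0.248, 0.004 → R0 = 3.5492
x·lx·mx: 0, 1.4, 1.3272, 2.4192, 1.7088, 1.24, 0.024 → Σ = 8.1192
T = 8.1192 / 3.5492 = 2.287614… → 2.288

2.288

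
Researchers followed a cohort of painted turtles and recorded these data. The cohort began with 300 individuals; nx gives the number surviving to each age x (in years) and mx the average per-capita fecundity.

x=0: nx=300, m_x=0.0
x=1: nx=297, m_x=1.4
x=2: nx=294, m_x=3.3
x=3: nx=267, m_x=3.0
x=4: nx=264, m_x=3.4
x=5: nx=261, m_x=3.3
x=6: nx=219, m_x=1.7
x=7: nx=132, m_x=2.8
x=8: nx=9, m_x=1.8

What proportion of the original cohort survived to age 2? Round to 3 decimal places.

0.980

l_2 = n_2/n_0 = 294/300 = 0.98 → 0.980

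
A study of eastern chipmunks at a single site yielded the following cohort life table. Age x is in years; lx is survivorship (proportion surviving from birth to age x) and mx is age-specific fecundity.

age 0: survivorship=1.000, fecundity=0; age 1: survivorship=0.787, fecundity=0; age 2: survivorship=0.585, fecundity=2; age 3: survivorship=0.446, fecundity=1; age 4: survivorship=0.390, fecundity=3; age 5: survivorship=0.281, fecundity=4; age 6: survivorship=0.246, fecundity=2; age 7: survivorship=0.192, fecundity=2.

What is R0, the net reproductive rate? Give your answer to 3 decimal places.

lx·mx by age: 0, 0, 1.17, 0.446, 1.17, 1.124, 0.492, 0.384
R0 = Σ lx·mx = 4.786 → 4.786

4.786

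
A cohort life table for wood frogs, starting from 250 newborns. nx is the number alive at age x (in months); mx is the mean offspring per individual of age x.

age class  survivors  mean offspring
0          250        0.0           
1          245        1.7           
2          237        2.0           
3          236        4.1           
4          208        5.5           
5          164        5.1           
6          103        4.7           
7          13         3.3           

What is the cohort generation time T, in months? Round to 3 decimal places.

lx = nx/n0 = nx/250: 1, 0.98, 0.948, 0.944, 0.832, 0.656, 0.412, 0.052
lx·mx: 0, 1.666, 1.896, 3.8704, 4.576, 3.3456, 1.9364, 0.1716 → R0 = 17.462
x·lx·mx: 0, 1.666, 3.792, 11.6112, 18.304, 16.728, 11.6184, 1.2012 → Σ = 64.9208
T = 64.9208 / 17.462 = 3.717833… → 3.718

3.718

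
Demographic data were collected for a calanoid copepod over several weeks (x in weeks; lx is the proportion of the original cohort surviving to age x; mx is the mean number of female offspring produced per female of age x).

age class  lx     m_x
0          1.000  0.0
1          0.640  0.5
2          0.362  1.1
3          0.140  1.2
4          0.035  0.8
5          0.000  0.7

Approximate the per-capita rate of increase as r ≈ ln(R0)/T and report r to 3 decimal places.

-0.047

R0 = Σ lx·mx = 0 + 0.32 + 0.3982 + 0.168 + 0.028 + 0 = 0.9142
Σ x·lx·mx = 1.7324; T = 1.7324/0.9142 = 1.89499…
r ≈ ln(R0)/T = ln(0.9142)/1.89499… = -0.04734… → -0.047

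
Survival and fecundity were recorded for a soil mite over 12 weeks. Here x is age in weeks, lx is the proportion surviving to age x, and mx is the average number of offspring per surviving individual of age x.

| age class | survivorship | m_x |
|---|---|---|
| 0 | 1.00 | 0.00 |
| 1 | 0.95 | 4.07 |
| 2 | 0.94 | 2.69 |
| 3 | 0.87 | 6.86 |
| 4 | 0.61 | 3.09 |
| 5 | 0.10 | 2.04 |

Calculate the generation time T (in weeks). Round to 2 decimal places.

lx·mx: 0, 3.8665, 2.5286, 5.9682, 1.8849, 0.204 → R0 = 14.4522
x·lx·mx: 0, 3.8665, 5.0572, 17.9046, 7.5396, 1.02 → Σ = 35.3879
T = 35.3879 / 14.4522 = 2.448617… → 2.45

2.45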